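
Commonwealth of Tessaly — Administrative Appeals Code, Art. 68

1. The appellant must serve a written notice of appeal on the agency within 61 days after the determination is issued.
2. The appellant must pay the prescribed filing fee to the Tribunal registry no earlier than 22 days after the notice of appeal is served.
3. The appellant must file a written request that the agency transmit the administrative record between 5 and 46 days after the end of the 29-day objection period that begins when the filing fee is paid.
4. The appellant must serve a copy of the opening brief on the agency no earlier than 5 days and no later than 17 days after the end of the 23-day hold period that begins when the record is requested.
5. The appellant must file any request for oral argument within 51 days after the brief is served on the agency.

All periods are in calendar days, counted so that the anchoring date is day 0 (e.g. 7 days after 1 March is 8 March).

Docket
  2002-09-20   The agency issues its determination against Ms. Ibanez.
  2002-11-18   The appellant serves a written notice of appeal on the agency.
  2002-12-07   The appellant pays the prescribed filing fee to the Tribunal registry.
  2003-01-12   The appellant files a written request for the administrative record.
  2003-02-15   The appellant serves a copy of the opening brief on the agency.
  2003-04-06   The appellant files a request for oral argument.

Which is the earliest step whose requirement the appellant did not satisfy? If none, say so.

Step 2

(1) due by 2002-09-20 + 61 days = 2002-11-20; 2002-11-18 is within that limit.
(2) permitted from 2002-11-18 + 22 days = 2002-12-10 onward; acted on 2002-12-07, 3 days prematurely.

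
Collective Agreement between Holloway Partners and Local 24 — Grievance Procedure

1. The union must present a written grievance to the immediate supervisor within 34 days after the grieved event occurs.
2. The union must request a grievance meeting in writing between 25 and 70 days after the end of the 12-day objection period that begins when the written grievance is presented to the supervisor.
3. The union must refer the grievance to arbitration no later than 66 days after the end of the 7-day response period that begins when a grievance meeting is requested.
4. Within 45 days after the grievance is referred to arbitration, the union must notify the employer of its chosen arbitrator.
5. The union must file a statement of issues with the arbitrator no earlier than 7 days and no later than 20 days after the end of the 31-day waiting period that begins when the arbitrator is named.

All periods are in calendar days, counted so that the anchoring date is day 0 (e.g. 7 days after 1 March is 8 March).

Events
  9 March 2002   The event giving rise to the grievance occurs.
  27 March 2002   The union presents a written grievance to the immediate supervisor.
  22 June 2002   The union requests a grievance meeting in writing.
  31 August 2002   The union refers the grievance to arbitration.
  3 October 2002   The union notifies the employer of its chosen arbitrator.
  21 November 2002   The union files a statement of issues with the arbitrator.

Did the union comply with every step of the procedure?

(1) due by 9 March 2002 + 34 days = 12 April 2002; completed 27 March 2002, before the deadline.
(2) the permitted window runs from 8 April 2002 + 25 = 3 May 2002 to 8 April 2002 + 70 = 17 June 2002; done 22 June 2002 — 5 days after the window closed.

No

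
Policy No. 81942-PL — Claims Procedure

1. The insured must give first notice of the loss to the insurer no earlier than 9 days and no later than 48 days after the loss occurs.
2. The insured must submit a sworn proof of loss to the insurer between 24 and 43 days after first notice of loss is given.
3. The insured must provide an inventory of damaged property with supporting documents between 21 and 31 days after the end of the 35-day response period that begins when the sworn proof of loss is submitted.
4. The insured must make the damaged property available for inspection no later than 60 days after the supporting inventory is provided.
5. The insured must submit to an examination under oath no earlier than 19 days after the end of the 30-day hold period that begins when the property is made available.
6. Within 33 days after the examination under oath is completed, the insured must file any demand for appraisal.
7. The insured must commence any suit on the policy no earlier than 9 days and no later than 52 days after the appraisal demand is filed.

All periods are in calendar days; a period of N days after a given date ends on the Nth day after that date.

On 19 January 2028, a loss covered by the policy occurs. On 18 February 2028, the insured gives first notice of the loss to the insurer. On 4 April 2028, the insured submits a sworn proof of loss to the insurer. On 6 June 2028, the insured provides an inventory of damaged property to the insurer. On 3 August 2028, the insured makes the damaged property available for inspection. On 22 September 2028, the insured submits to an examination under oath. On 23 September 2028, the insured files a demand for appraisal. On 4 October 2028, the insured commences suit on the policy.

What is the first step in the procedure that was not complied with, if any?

Step 1 — 9 and 48 days from 19 January 2028 (when the loss occurs) are 28 January 2028 and 7 March 2028 respectively; 18 February 2028 falls inside that range.
Step 2 — 24 and 43 days from 18 February 2028 (when first notice of loss is given) are 13 March 2028 and 1 April 2028 respectively; 4 April 2028 is 3 days past the end of the window.
That is the first point of non-compliance.

Step 2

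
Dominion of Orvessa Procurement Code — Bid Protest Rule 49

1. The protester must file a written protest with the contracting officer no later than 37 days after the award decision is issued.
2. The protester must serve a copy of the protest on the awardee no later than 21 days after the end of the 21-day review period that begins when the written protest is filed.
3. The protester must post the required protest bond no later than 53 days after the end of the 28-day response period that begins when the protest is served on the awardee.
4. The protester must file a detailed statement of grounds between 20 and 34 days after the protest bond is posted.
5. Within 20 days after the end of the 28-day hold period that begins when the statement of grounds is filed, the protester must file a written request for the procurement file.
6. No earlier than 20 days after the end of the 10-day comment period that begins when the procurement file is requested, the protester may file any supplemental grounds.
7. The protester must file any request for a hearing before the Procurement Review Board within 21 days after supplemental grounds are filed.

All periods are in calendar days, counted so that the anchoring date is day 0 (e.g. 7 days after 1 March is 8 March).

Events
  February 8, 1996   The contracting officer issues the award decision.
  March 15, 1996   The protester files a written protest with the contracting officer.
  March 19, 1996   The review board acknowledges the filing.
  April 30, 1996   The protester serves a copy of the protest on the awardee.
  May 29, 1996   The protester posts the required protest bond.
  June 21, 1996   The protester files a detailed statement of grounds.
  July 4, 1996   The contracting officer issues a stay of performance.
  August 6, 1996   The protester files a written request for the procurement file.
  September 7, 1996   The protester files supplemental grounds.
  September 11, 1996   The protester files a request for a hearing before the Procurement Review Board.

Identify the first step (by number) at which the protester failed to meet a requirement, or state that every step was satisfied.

Step 2

(1) due by February 8, 1996 + 37 days = March 16, 1996; done March 15, 1996 — timely.
(2) due by April 5, 1996 + 21 days = April 26, 1996; not done until April 30, 1996, 4 days after the deadline.
The procedure was therefore not followed at step 2.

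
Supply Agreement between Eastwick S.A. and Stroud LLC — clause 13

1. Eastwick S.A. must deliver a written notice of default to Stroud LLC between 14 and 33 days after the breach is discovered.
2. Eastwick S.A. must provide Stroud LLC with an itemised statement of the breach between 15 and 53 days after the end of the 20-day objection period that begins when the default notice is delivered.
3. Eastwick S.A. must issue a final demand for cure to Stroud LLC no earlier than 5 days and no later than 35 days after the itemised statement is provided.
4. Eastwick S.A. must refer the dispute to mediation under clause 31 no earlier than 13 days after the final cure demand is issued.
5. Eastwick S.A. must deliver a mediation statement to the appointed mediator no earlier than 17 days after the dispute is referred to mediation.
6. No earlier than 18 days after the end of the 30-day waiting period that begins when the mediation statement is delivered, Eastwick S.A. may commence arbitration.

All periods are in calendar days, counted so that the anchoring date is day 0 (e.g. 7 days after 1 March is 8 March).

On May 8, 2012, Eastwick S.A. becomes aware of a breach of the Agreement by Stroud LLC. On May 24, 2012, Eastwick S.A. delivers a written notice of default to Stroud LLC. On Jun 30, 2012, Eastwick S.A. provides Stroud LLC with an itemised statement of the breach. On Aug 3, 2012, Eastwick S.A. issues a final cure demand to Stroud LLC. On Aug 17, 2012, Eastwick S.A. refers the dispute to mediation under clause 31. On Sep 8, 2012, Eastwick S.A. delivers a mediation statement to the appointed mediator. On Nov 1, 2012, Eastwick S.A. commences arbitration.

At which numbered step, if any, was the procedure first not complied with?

None — every step was satisfied

(1) the permitted window runs from May 8, 2012 + 14 = May 22, 2012 to May 8, 2012 + 33 = Jun 10, 2012; done May 24, 2012, which is between those dates.
(2) the permitted window runs from Jun 13, 2012 + 15 = Jun 28, 2012 to Jun 13, 2012 + 53 = Aug 5, 2012; done Jun 30, 2012, which is between those dates.
(3) the permitted window runs from Jun 30, 2012 + 5 = Jul 5, 2012 to Jun 30, 2012 + 35 = Aug 4, 2012; Aug 3, 2012 falls inside that range.
(4) permitted from Aug 3, 2012 + 13 days = Aug 16, 2012 onward; done Aug 17, 2012, after the minimum wait.
(5) permitted from Aug 17, 2012 + 17 days = Sep 3, 2012 onward; done Sep 8, 2012, after the minimum wait.
(6) permitted from Oct 8, 2012 + 18 days = Oct 26, 2012 onward; done Nov 1, 2012, after the minimum wait.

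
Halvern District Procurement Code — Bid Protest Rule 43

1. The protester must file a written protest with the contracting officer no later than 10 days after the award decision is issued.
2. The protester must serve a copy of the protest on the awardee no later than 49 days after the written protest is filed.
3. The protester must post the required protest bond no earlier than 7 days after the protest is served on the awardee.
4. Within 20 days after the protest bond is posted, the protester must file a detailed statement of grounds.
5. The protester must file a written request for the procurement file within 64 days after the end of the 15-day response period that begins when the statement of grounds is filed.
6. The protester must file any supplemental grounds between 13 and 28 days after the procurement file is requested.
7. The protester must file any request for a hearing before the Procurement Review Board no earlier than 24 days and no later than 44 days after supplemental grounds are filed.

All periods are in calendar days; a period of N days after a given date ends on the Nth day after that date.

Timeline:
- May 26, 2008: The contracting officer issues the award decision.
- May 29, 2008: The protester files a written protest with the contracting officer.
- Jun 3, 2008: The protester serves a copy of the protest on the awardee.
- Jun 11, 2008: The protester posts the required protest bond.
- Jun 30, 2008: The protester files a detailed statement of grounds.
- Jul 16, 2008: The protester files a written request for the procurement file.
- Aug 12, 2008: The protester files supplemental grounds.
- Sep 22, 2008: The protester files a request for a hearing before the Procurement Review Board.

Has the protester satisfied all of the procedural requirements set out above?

Step 1 — counting 10 days from May 26, 2008 (when the award decision is issued) gives a deadline of Jun 5, 2008; done May 29, 2008 — timely.
Step 2 — counting 49 days from May 29, 2008 (when the written protest is filed) gives a deadline of Jul 17, 2008; completed Jun 3, 2008, before the deadline.
Step 3 — must wait 7 days from Jun 3, 2008 (when the protest is served on the awardee), so not before Jun 10, 2008; Jun 11, 2008 is on or after that date.
Step 4 — counting 20 days from Jun 11, 2008 (when the protest bond is posted) gives a deadline of Jul 1, 2008; done Jun 30, 2008 — timely.
Step 5 — counting 64 days from Jul 15, 2008 (end of the 15-day response period, which began when the statement of grounds is filed on Jun 30, 2008) gives a deadline of Sep 17, 2008; Jul 16, 2008 is within that limit.
Step 6 — 13 and 28 days from Jul 16, 2008 (when the procurement file is requested) are Jul 29, 2008 and Aug 13, 2008 respectively; Aug 12, 2008 falls inside that range.
Step 7 — 24 and 44 days from Aug 12, 2008 (when supplemental grounds are filed) are Sep 5, 2008 and Sep 25, 2008 respectively; done Sep 22, 2008 — within the window.

Yes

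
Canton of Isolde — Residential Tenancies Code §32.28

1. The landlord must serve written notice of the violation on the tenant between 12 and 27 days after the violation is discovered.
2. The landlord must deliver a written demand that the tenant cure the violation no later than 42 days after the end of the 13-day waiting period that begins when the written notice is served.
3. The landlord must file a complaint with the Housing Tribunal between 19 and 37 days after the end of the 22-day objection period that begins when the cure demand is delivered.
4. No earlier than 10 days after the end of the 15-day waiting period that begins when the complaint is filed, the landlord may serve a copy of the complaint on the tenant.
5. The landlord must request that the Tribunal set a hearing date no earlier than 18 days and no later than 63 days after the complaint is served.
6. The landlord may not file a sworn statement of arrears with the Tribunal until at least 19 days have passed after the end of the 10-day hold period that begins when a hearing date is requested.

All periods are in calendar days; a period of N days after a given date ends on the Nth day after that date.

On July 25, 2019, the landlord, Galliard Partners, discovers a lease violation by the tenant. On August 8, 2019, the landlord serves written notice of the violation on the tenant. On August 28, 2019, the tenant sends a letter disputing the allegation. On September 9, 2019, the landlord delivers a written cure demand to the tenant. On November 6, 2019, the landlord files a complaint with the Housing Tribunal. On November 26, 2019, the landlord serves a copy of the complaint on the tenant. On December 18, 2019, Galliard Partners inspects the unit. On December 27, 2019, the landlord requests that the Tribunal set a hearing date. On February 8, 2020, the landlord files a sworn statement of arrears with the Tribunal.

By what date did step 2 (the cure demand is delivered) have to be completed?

October 2, 2019

The written notice is served on August 8, 2019; the 13-day waiting period therefore ends August 21, 2019, and step 2 runs from that date. 42 days after August 21, 2019 is October 2, 2019.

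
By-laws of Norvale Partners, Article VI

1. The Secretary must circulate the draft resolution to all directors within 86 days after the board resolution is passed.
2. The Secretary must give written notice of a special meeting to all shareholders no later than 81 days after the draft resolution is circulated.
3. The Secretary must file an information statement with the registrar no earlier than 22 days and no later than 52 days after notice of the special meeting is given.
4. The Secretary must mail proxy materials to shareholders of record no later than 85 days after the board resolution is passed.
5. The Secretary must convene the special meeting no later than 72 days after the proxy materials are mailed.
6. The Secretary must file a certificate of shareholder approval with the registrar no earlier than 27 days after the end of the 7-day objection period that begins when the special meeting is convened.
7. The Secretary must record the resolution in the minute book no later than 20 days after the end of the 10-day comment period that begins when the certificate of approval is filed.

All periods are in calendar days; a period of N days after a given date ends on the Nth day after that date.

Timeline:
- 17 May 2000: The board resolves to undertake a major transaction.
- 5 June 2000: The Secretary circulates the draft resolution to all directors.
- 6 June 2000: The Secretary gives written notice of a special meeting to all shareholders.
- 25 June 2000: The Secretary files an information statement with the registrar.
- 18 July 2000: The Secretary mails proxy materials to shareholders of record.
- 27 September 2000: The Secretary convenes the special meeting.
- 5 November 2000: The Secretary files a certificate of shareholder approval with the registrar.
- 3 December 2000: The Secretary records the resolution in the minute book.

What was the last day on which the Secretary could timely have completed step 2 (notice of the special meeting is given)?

25 August 2000

Step 2 runs from 5 June 2000, when the draft resolution is circulated. 81 days after 5 June 2000 is 25 August 2000.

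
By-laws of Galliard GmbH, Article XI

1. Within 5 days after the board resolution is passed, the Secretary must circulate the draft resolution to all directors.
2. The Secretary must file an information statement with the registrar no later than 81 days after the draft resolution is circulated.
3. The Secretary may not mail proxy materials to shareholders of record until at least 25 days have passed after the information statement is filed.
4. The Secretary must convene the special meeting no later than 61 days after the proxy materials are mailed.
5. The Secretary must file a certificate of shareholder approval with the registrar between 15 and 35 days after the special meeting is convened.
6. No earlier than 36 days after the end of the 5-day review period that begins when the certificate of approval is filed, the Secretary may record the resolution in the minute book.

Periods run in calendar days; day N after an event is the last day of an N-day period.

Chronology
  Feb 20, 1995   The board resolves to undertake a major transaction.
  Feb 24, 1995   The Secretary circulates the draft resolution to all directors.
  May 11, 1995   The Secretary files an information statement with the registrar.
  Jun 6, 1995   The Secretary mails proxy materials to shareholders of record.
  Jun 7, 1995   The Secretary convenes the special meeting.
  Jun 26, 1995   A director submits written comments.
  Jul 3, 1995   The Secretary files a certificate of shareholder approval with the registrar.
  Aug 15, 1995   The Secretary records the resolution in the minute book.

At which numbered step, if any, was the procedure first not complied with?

Step 1: 5 days after Feb 20, 1995 (when the board resolution is passed) is Feb 25, 1995; Feb 24, 1995 is within that limit.
Step 2: 81 days after Feb 24, 1995 (when the draft resolution is circulated) is May 16, 1995; completed May 11, 1995, before the deadline.
Step 3: the earliest permitted date is 25 days after May 11, 1995 (when the information statement is filed), i.e. Jun 5, 1995; Jun 6, 1995 is on or after that date.
Step 4: 61 days after Jun 6, 1995 (when the proxy materials are mailed) is Aug 6, 1995; done Jun 7, 1995 — timely.
Step 5: the window is 15–35 days after Jun 7, 1995 (when the special meeting is convened), so Jun 22, 1995 through Jul 12, 1995; Jul 3, 1995 falls inside that range.
Step 6: the earliest permitted date is 36 days after Jul 8, 1995 (end of the 5-day review period, which began when the certificate of approval is filed on Jul 3, 1995), i.e. Aug 13, 1995; Aug 15, 1995 is on or after that date.

None — every step was satisfied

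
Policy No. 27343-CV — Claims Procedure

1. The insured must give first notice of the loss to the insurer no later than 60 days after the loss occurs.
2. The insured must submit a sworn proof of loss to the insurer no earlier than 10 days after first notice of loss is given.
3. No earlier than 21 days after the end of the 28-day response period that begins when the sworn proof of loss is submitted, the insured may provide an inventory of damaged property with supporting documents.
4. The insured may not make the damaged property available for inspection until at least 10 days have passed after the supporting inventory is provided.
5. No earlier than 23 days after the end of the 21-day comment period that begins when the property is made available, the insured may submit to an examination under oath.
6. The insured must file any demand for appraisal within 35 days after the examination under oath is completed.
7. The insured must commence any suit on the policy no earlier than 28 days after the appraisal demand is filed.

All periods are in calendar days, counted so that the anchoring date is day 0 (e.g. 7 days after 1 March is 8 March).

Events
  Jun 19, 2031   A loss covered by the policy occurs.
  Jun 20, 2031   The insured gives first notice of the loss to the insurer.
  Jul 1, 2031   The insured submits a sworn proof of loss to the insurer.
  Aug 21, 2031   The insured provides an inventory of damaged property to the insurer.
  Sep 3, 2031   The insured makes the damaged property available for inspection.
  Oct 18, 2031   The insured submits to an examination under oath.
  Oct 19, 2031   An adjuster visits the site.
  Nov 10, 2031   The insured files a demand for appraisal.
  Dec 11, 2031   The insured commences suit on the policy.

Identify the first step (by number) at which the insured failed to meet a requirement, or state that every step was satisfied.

None — every step was satisfied

Step 1: 60 days after Jun 19, 2031 (when the loss occurs) is Aug 18, 2031; done Jun 20, 2031 — timely.
Step 2: the earliest permitted date is 10 days after Jun 20, 2031 (when first notice of loss is given), i.e. Jun 30, 2031; done Jul 1, 2031 — permitted.
Step 3: the earliest permitted date is 21 days after Jul 29, 2031 (end of the 28-day response period, which began when the sworn proof of loss is submitted on Jul 1, 2031), i.e. Aug 19, 2031; done Aug 21, 2031, after the minimum wait.
Step 4: the earliest permitted date is 10 days after Aug 21, 2031 (when the supporting inventory is provided), i.e. Aug 31, 2031; done Sep 3, 2031, after the minimum wait.
Step 5: the earliest permitted date is 23 days after Sep 24, 2031 (end of the 21-day comment period, which began when the property is made available on Sep 3, 2031), i.e. Oct 17, 2031; done Oct 18, 2031 — permitted.
Step 6: 35 days after Oct 18, 2031 (when the examination under oath is completed) is Nov 22, 2031; completed Nov 10, 2031, before the deadline.
Step 7: the earliest permitted date is 28 days after Nov 10, 2031 (when the appraisal demand is filed), i.e. Dec 8, 2031; done Dec 11, 2031 — permitted.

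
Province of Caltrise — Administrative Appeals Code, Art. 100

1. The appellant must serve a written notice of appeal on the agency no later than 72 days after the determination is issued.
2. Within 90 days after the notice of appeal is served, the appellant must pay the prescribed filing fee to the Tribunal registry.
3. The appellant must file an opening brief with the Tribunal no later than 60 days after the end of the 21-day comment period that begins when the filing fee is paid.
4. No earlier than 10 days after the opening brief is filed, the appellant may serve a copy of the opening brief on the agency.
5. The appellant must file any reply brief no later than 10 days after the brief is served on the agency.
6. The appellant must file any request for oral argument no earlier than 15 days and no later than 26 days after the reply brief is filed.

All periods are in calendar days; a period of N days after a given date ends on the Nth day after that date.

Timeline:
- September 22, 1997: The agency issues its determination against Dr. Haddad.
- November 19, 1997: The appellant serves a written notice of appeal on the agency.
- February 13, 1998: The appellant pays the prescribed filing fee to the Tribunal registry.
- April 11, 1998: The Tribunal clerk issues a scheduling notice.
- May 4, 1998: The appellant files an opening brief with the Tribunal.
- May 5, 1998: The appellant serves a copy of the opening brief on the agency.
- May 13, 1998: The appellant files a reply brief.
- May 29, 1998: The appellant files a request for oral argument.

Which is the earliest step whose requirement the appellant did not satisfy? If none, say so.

Step 1: 72 days after September 22, 1997 (when the determination is issued) is December 3, 1997; November 19, 1997 is within that limit.
Step 2: 90 days after November 19, 1997 (when the notice of appeal is served) is February 17, 1998; done February 13, 1998 — timely.
Step 3: 60 days after March 6, 1998 (end of the 21-day comment period, which began when the filing fee is paid on February 13, 1998) is May 5, 1998; completed May 4, 1998, before the deadline.
Step 4: the earliest permitted date is 10 days after May 4, 1998 (when the opening brief is filed), i.e. May 14, 1998; done May 5, 1998 — 9 days too early.
The analysis stops there.

Step 4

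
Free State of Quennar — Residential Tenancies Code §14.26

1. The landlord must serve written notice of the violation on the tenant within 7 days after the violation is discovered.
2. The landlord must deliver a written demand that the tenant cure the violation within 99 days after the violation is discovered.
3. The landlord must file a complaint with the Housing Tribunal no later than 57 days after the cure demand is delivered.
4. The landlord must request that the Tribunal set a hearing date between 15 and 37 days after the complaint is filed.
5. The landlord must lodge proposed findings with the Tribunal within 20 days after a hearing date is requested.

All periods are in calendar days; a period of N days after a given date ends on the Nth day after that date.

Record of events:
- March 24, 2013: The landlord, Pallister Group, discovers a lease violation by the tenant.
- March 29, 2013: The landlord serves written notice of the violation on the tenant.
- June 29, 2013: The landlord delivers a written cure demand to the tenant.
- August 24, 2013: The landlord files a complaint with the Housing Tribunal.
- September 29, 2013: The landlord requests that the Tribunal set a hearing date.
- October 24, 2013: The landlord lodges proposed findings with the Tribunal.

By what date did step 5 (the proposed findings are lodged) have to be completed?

October 19, 2013

Step 5 runs from September 29, 2013, when a hearing date is requested. 20 days after September 29, 2013 is October 19, 2013.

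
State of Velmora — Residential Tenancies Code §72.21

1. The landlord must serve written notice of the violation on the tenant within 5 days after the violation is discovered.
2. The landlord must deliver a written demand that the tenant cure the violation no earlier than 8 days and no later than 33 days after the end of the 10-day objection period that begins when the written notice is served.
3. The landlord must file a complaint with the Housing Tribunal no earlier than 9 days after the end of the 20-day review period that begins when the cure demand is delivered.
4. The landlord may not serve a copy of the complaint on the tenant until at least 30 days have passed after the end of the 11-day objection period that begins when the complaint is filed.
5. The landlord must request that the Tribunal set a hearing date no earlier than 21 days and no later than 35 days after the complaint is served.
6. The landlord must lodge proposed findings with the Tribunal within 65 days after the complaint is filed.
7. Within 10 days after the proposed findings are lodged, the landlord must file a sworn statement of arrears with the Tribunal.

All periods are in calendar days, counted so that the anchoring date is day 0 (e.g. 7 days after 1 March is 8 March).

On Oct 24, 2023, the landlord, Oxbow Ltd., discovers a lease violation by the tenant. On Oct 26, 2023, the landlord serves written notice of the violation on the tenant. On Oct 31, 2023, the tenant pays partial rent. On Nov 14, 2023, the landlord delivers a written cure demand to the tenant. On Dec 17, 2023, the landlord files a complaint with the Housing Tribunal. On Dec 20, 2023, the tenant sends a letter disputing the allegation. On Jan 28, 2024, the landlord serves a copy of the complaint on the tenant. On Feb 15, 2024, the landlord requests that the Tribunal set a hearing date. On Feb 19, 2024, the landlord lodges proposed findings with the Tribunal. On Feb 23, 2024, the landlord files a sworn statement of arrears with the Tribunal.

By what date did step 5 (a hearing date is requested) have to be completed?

Mar 3, 2024

Step 5 runs from Jan 28, 2024, when the complaint is served. The window is 21–35 days after Jan 28, 2024; it closes on Mar 3, 2024.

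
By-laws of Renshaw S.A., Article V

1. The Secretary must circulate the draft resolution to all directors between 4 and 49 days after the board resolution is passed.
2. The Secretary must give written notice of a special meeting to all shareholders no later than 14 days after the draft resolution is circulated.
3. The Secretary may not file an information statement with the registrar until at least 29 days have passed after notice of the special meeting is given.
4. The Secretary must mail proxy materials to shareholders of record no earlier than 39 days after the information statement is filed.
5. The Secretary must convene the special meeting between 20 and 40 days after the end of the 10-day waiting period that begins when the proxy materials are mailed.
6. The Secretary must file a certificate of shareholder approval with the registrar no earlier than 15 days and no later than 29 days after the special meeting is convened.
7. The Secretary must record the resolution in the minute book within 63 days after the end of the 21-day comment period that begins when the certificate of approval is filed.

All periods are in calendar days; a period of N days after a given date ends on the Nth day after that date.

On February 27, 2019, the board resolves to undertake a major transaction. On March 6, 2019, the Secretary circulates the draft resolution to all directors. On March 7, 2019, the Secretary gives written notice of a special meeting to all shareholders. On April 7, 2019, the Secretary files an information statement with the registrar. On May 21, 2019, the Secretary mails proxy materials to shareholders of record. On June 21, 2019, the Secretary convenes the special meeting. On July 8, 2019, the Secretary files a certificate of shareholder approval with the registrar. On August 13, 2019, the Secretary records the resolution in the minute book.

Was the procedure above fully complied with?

(1) the permitted window runs from February 27, 2019 + 4 = March 3, 2019 to February 27, 2019 + 49 = April 17, 2019; March 6, 2019 falls inside that range.
(2) due by March 6, 2019 + 14 days = March 20, 2019; completed March 7, 2019, before the deadline.
(3) permitted from March 7, 2019 + 29 days = April 5, 2019 onward; done April 7, 2019, after the minimum wait.
(4) permitted from April 7, 2019 + 39 days = May 16, 2019 onward; done May 21, 2019 — permitted.
(5) the permitted window runs from May 31, 2019 + 20 = June 20, 2019 to May 31, 2019 + 40 = July 10, 2019; done June 21, 2019 — within the window.
(6) the permitted window runs from June 21, 2019 + 15 = July 6, 2019 to June 21, 2019 + 29 = July 20, 2019; done July 8, 2019 — within the window.
(7) due by July 29, 2019 + 63 days = September 30, 2019; August 13, 2019 is within that limit.

Yes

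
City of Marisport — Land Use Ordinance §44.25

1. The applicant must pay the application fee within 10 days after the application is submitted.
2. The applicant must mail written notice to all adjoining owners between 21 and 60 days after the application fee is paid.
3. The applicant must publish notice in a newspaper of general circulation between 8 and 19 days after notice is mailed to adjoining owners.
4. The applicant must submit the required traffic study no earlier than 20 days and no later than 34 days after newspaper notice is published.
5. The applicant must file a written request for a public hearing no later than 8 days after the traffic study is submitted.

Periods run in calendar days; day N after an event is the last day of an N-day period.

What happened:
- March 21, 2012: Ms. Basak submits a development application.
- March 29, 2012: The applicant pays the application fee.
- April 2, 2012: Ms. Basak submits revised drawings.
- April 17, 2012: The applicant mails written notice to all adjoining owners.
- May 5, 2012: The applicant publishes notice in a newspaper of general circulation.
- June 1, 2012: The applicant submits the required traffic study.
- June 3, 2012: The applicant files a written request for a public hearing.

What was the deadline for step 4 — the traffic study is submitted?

June 8, 2012

Step 4 runs from May 5, 2012, when newspaper notice is published. The window is 20–34 days after May 5, 2012; it closes on June 8, 2012.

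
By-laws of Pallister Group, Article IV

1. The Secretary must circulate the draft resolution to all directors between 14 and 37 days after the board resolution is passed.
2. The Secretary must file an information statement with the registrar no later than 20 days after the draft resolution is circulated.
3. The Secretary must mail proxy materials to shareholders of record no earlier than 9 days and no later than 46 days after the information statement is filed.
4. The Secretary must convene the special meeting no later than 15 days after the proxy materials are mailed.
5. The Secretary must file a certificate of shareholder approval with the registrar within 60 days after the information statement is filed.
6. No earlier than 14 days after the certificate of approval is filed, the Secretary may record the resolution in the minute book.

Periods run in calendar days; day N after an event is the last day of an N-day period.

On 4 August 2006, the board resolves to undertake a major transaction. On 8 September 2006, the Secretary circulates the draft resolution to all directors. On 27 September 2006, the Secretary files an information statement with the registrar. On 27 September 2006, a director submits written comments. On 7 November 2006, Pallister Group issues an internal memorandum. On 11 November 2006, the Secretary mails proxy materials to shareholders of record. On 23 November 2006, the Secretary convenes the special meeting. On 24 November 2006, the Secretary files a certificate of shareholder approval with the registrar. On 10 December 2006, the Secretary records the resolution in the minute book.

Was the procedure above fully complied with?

Step 1 — 14 and 37 days from 4 August 2006 (when the board resolution is passed) are 18 August 2006 and 10 September 2006 respectively; 8 September 2006 falls inside that range.
Step 2 — counting 20 days from 8 September 2006 (when the draft resolution is circulated) gives a deadline of 28 September 2006; done 27 September 2006 — timely.
Step 3 — 9 and 46 days from 27 September 2006 (when the information statement is filed) are 6 October 2006 and 12 November 2006 respectively; 11 November 2006 falls inside that range.
Step 4 — counting 15 days from 11 November 2006 (when the proxy materials are mailed) gives a deadline of 26 November 2006; completed 23 November 2006, before the deadline.
Step 5 — counting 60 days from 27 September 2006 (when the information statement is filed) gives a deadline of 26 November 2006; done 24 November 2006 — timely.
Step 6 — must wait 14 days from 24 November 2006 (when the certificate of approval is filed), so not before 8 December 2006; done 10 December 2006, after the minimum wait.

Yes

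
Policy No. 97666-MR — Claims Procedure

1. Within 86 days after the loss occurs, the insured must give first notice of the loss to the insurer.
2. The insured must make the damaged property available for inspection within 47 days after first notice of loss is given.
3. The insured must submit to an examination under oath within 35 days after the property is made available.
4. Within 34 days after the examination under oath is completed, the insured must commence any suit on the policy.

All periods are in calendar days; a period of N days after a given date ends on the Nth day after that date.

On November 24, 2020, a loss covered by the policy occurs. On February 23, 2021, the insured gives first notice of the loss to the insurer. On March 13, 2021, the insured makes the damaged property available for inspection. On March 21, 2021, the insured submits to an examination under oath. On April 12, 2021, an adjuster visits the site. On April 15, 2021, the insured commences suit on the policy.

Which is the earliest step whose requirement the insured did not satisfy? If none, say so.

Step 1 — counting 86 days from November 24, 2020 (when the loss occurs) gives a deadline of February 18, 2021; done February 23, 2021 — 5 days late.

Step 1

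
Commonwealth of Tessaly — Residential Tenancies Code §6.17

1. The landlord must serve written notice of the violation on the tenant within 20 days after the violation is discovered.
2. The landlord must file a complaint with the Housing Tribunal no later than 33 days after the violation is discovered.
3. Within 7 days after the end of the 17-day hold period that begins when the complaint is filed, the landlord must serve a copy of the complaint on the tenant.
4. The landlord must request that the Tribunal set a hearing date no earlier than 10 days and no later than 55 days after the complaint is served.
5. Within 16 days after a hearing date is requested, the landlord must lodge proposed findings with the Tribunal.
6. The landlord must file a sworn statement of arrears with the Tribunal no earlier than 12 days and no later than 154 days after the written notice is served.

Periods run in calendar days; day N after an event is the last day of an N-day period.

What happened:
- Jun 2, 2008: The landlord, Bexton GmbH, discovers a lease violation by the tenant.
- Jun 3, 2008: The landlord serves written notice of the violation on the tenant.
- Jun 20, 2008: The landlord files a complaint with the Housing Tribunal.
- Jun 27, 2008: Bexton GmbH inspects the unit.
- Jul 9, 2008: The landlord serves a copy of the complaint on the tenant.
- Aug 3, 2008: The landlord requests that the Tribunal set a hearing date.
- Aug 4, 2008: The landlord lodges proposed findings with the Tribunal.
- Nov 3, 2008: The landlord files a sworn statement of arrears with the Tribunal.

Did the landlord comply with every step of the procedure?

Step 1 — counting 20 days from Jun 2, 2008 (when the violation is discovered) gives a deadline of Jun 22, 2008; Jun 3, 2008 is within that limit.
Step 2 — counting 33 days from Jun 2, 2008 (when the violation is discovered) gives a deadline of Jul 5, 2008; Jun 20, 2008 is within that limit.
Step 3 — counting 7 days from Jul 7, 2008 (end of the 17-day hold period, which began when the complaint is filed on Jun 20, 2008) gives a deadline of Jul 14, 2008; Jul 9, 2008 is within that limit.
Step 4 — 10 and 55 days from Jul 9, 2008 (when the complaint is served) are Jul 19, 2008 and Sep 2, 2008 respectively; done Aug 3, 2008 — within the window.
Step 5 — counting 16 days from Aug 3, 2008 (when a hearing date is requested) gives a deadline of Aug 19, 2008; Aug 4, 2008 is within that limit.
Step 6 — 12 and 154 days from Jun 3, 2008 (when the written notice is served) are Jun 15, 2008 and Nov 4, 2008 respectively; Nov 3, 2008 falls inside that range.

Yes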